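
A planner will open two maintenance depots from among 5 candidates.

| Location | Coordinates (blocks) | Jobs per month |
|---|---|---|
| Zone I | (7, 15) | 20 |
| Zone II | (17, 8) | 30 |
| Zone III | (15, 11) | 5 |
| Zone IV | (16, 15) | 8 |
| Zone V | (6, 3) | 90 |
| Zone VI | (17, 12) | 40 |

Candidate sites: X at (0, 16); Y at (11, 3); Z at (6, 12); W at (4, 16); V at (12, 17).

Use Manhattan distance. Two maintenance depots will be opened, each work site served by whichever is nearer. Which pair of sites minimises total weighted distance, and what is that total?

Evaluate every pair (each demand assigned to the nearer of the two):
  {Y, V}: total = 1413
  {Y, Z}: total = 1454
  {Y, W}: total = 1624
  {X, Y}: total = 1736
  {Z, V}: total = 1803
  {X, Z}: total = 1934
  {Z, W}: total = 1934
  {W, V}: total = 2343
  {X, V}: total = 2763
  {X, W}: total = 2924
Best pair: {Y, V} with total 1413.

{Y, V}, total 1413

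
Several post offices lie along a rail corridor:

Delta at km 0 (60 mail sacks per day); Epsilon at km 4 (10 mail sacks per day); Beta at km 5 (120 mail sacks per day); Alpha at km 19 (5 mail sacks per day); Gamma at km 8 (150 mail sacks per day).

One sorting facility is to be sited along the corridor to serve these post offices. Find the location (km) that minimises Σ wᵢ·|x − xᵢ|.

x = 5

For a sum of weighted absolute distances on a line, the optimum is the weighted median (not the mean). Total weight W = 345; half-weight = 172.5.
Sort by position and accumulate weight:
  km 0 (Delta, w=60) → cum 60
  km 4 (Epsilon, w=10) → cum 70
  km 5 (Beta, w=120) → cum 190  ≥ 172.5 → median here
  km 8 (Gamma, w=150) → cum 340
  km 19 (Alpha, w=5) → cum 345
Optimal location: km 5.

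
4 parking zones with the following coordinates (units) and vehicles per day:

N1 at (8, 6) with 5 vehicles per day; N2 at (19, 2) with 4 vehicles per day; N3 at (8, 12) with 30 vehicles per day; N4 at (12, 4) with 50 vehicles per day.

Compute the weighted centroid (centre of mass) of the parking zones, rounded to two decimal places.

(10.74, 6.72)

The minimiser of Σwᵢ‖p−pᵢ‖² is the weighted centroid p* = (Σwᵢpᵢ)/(Σwᵢ).
Σwᵢ = 89.
Σwᵢxᵢ = 5·8 + 4·19 + 30·8 + 50·12 = 956.
Σwᵢyᵢ = 5·6 + 4·2 + 30·12 + 50·4 = 598.
x* = 956/89 = 10.74, y* = 598/89 = 6.72.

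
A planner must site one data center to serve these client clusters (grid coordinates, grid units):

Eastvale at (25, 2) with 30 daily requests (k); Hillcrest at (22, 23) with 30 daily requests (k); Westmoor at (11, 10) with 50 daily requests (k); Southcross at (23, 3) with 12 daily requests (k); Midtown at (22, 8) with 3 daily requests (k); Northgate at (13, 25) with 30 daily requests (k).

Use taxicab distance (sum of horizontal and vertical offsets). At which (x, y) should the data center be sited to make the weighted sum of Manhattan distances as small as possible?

(13, 10)

Manhattan distance separates: Σwᵢ(|x−xᵢ|+|y−yᵢ|) = Σwᵢ|x−xᵢ| + Σwᵢ|y−yᵢ|, so x and y are optimised independently as 1-D weighted medians.
Total weight W = 155; half = 77.5.
x-coordinate, sorted with cumulative weight:
  x=11 (Westmoor, w=50) cum 50
  x=13 (Northgate, w=30) cum 80  ← median
  x=22 (Hillcrest, w=30) cum 110
  x=22 (Midtown, w=3) cum 113
  x=23 (Southcross, w=12) cum 125
  x=25 (Eastvale, w=30) cum 155
⇒ x* = 13
y-coordinate, sorted with cumulative weight:
  y=2 (Eastvale, w=30) cum 30
  y=3 (Southcross, w=12) cum 42
  y=8 (Midtown, w=3) cum 45
  y=10 (Westmoor, w=50) cum 95  ← median
  y=23 (Hillcrest, w=30) cum 125
  y=25 (Northgate, w=30) cum 155
⇒ y* = 10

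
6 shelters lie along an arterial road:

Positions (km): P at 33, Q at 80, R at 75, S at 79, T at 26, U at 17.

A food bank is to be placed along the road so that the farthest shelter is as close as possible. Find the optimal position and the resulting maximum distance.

location 48.5, max distance 31.5

The 1-center on a line is the midpoint of the two extreme points: leftmost at 17, rightmost at 80.
Optimal location = (17 + 80)/2 = 48.5; maximum distance = (80 − 17)/2 = 31.5.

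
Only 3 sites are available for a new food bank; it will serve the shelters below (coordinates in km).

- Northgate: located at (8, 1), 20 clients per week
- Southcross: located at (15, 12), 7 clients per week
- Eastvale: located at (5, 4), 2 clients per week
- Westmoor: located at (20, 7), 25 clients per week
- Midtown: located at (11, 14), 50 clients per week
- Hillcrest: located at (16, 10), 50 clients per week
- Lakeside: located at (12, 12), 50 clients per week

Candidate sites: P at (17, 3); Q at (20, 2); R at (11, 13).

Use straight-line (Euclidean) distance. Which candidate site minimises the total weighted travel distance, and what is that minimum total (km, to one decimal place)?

R, total 980.6 km

Total weighted distance at each candidate:
  P (17, 3): total = 1892.8
  Q (20, 2): total = 2311.9
  R (11, 13): total = 980.6
Minimum is at R with total 980.6 km.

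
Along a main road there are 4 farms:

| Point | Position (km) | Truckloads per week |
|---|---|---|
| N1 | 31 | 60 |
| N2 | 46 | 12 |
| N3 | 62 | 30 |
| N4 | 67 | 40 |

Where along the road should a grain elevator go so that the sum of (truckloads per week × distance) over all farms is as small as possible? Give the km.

For a sum of weighted absolute distances on a line, the optimum is the weighted median (not the mean). Total weight W = 142; half-weight = 71.
Sort by position and accumulate weight:
  km 31 (N1, w=60) → cum 60
  km 46 (N2, w=12) → cum 72  ≥ 71 → median here
  km 62 (N3, w=30) → cum 102
  km 67 (N4, w=40) → cum 142
Optimal location: km 46.

x = 46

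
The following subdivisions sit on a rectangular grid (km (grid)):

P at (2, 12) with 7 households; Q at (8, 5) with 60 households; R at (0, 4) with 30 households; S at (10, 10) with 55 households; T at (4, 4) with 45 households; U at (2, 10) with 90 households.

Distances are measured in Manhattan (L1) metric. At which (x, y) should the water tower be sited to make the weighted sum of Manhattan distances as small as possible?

(4, 10)

Manhattan distance separates: Σwᵢ(|x−xᵢ|+|y−yᵢ|) = Σwᵢ|x−xᵢ| + Σwᵢ|y−yᵢ|, so x and y are optimised independently as 1-D weighted medians.
Total weight W = 287; half = 143.5.
x-coordinate, sorted with cumulative weight:
  x=0 (R, w=30) cum 30
  x=2 (P, w=7) cum 37
  x=2 (U, w=90) cum 127
  x=4 (T, w=45) cum 172  ← median
  x=8 (Q, w=60) cum 232
  x=10 (S, w=55) cum 287
⇒ x* = 4
y-coordinate, sorted with cumulative weight:
  y=4 (R, w=30) cum 30
  y=4 (T, w=45) cum 75
  y=5 (Q, w=60) cum 135
  y=10 (S, w=55) cum 190  ← median
  y=10 (U, w=90) cum 280
  y=12 (P, w=7) cum 287
⇒ y* = 10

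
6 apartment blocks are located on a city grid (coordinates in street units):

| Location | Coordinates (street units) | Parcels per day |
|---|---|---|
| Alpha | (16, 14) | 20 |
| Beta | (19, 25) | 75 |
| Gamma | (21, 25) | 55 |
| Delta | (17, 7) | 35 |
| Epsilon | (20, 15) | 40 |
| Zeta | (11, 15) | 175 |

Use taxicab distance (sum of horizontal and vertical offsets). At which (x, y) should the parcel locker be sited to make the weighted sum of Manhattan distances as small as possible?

(17, 15)

Manhattan distance separates: Σwᵢ(|x−xᵢ|+|y−yᵢ|) = Σwᵢ|x−xᵢ| + Σwᵢ|y−yᵢ|, so x and y are optimised independently as 1-D weighted medians.
Total weight W = 400; half = 200.
x-coordinate, sorted with cumulative weight:
  x=11 (Zeta, w=175) cum 175
  x=16 (Alpha, w=20) cum 195
  x=17 (Delta, w=35) cum 230  ← median
  x=19 (Beta, w=75) cum 305
  x=20 (Epsilon, w=40) cum 345
  x=21 (Gamma, w=55) cum 400
⇒ x* = 17
y-coordinate, sorted with cumulative weight:
  y=7 (Delta, w=35) cum 35
  y=14 (Alpha, w=20) cum 55
  y=15 (Epsilon, w=40) cum 95
  y=15 (Zeta, w=175) cum 270  ← median
  y=25 (Beta, w=75) cum 345
  y=25 (Gamma, w=55) cum 400
⇒ y* = 15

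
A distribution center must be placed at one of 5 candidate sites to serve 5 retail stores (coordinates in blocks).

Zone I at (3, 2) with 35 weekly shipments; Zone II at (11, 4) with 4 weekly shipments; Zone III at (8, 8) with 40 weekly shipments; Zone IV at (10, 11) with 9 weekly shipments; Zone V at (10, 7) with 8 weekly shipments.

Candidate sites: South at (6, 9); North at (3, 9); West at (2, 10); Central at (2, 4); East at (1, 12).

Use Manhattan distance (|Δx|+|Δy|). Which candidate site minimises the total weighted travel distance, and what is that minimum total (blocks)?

South, total 612 blocks

Total weighted distance at each candidate:
  South (6, 9): total = 612
  North (3, 9): total = 690
  West (2, 10): total = 864
  Central (2, 4): total = 764
  East (1, 12): total = 1134
Minimum is at South with total 612 blocks.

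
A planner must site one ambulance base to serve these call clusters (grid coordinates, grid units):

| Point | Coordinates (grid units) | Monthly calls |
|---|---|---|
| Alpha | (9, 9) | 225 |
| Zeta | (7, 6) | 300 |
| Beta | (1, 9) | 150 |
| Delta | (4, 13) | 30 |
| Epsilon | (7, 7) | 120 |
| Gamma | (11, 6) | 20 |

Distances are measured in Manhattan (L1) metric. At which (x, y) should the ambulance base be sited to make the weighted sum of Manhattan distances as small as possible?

Manhattan distance separates: Σwᵢ(|x−xᵢ|+|y−yᵢ|) = Σwᵢ|x−xᵢ| + Σwᵢ|y−yᵢ|, so x and y are optimised independently as 1-D weighted medians.
Total weight W = 845; half = 422.5.
x-coordinate, sorted with cumulative weight:
  x=1 (Beta, w=150) cum 150
  x=4 (Delta, w=30) cum 180
  x=7 (Zeta, w=300) cum 480  ← median
  x=7 (Epsilon, w=120) cum 600
  x=9 (Alpha, w=225) cum 825
  x=11 (Gamma, w=20) cum 845
⇒ x* = 7
y-coordinate, sorted with cumulative weight:
  y=6 (Zeta, w=300) cum 300
  y=6 (Gamma, w=20) cum 320
  y=7 (Epsilon, w=120) cum 440  ← median
  y=9 (Alpha, w=225) cum 665
  y=9 (Beta, w=150) cum 815
  y=13 (Delta, w=30) cum 845
⇒ y* = 7

(7, 7)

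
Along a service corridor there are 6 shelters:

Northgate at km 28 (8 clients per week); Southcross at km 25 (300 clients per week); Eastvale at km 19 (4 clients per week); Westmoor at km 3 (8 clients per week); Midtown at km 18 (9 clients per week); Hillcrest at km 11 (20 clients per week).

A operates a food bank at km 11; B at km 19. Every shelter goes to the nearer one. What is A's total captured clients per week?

The indifferent point is the midpoint (11+19)/2 = 15; shelters left of it (closer to A at 11) go to A, those right go to B.
  Westmoor at 3 (w=8) → A
  Hillcrest at 11 (w=20) → A
  Midtown at 18 (w=9) → B
  Eastvale at 19 (w=4) → B
  Southcross at 25 (w=300) → B
  Northgate at 28 (w=8) → B
A captures 28; B captures 321.

28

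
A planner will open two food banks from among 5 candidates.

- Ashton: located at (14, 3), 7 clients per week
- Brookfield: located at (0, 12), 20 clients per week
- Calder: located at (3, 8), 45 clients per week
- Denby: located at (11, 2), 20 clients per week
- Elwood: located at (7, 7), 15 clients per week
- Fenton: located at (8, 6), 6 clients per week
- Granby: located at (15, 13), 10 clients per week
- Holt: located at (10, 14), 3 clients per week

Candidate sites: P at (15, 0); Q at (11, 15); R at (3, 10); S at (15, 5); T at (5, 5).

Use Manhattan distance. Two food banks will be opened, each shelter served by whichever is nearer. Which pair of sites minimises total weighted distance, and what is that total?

{R, S}, total 617

Evaluate every pair (each demand assigned to the nearer of the two):
  {R, S}: total = 617
  {P, R}: total = 660
  {R, T}: total = 714
  {Q, R}: total = 780
  {S, T}: total = 832
  {P, T}: total = 869
  {Q, T}: total = 872
  {Q, S}: total = 1380
  {P, Q}: total = 1421
  {P, S}: total = 1576
Best pair: {R, S} with total 617.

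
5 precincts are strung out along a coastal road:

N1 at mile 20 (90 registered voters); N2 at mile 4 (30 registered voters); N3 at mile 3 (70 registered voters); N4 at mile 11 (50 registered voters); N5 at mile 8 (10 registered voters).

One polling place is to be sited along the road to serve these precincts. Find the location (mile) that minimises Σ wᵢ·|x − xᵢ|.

For a sum of weighted absolute distances on a line, the optimum is the weighted median (not the mean). Total weight W = 250; half-weight = 125.
Sort by position and accumulate weight:
  mile 3 (N3, w=70) → cum 70
  mile 4 (N2, w=30) → cum 100
  mile 8 (N5, w=10) → cum 110
  mile 11 (N4, w=50) → cum 160  ≥ 125 → median here
  mile 20 (N1, w=90) → cum 250
Optimal location: mile 11.

x = 11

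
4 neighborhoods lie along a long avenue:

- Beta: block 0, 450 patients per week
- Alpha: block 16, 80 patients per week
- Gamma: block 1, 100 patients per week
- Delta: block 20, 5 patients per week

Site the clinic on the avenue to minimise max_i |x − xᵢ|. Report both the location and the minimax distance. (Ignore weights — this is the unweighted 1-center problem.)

location 10, max distance 10

The 1-center on a line is the midpoint of the two extreme points: leftmost at 0, rightmost at 20.
Optimal location = (0 + 20)/2 = 10; maximum distance = (20 − 0)/2 = 10.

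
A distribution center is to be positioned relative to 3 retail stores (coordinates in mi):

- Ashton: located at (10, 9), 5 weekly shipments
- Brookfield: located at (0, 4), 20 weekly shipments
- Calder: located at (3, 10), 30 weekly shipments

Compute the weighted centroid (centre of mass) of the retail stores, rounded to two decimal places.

(2.55, 7.73)

The minimiser of Σwᵢ‖p−pᵢ‖² is the weighted centroid p* = (Σwᵢpᵢ)/(Σwᵢ).
Σwᵢ = 55.
Σwᵢxᵢ = 5·10 + 20·0 + 30·3 = 140.
Σwᵢyᵢ = 5·9 + 20·4 + 30·10 = 425.
x* = 140/55 = 2.55, y* = 425/55 = 7.73.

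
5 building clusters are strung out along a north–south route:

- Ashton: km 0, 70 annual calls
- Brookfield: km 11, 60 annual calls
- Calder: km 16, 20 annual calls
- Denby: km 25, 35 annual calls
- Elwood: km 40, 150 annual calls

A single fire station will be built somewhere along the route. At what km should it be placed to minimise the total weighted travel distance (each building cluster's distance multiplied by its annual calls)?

For a sum of weighted absolute distances on a line, the optimum is the weighted median (not the mean). Total weight W = 335; half-weight = 167.5.
Sort by position and accumulate weight:
  km 0 (Ashton, w=70) → cum 70
  km 11 (Brookfield, w=60) → cum 130
  km 16 (Calder, w=20) → cum 150
  km 25 (Denby, w=35) → cum 185  ≥ 167.5 → median here
  km 40 (Elwood, w=150) → cum 335
Optimal location: km 25.

x = 25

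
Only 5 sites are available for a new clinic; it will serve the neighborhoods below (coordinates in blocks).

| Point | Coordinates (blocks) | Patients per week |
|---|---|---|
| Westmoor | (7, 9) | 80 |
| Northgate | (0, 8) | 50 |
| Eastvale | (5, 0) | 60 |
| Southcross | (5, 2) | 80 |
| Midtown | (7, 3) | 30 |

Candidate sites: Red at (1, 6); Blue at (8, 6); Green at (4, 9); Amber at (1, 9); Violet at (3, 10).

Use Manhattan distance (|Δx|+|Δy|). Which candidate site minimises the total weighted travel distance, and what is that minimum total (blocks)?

Green, total 2000 blocks

Total weighted distance at each candidate:
  Red (1, 6): total = 2380
  Blue (8, 6): total = 2040
  Green (4, 9): total = 2000
  Amber (1, 9): total = 2600
  Violet (3, 10): total = 2500
Minimum is at Green with total 2000 blocks.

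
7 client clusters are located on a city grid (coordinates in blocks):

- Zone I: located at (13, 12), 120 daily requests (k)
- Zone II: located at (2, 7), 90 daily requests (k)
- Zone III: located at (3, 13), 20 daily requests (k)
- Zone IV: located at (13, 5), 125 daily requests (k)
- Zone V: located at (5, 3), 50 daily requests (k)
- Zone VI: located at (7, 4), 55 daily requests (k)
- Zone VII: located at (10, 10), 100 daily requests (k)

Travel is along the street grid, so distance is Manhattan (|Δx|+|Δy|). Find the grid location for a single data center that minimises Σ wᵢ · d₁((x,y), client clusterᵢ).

(10, 7)

Manhattan distance separates: Σwᵢ(|x−xᵢ|+|y−yᵢ|) = Σwᵢ|x−xᵢ| + Σwᵢ|y−yᵢ|, so x and y are optimised independently as 1-D weighted medians.
Total weight W = 560; half = 280.
x-coordinate, sorted with cumulative weight:
  x=2 (Zone II, w=90) cum 90
  x=3 (Zone III, w=20) cum 110
  x=5 (Zone V, w=50) cum 160
  x=7 (Zone VI, w=55) cum 215
  x=10 (Zone VII, w=100) cum 315  ← median
  x=13 (Zone I, w=120) cum 435
  x=13 (Zone IV, w=125) cum 560
⇒ x* = 10
y-coordinate, sorted with cumulative weight:
  y=3 (Zone V, w=50) cum 50
  y=4 (Zone VI, w=55) cum 105
  y=5 (Zone IV, w=125) cum 230
  y=7 (Zone II, w=90) cum 320  ← median
  y=10 (Zone VII, w=100) cum 420
  y=12 (Zone I, w=120) cum 540
  y=13 (Zone III, w=20) cum 560
⇒ y* = 7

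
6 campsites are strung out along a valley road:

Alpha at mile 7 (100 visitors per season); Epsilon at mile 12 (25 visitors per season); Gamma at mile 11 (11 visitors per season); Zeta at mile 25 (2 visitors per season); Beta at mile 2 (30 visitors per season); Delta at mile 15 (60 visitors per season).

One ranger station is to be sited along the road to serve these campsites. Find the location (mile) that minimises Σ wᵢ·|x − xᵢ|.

x = 7

For a sum of weighted absolute distances on a line, the optimum is the weighted median (not the mean). Total weight W = 228; half-weight = 114.
Sort by position and accumulate weight:
  mile 2 (Beta, w=30) → cum 30
  mile 7 (Alpha, w=100) → cum 130  ≥ 114 → median here
  mile 11 (Gamma, w=11) → cum 141
  mile 12 (Epsilon, w=25) → cum 166
  mile 15 (Delta, w=60) → cum 226
  mile 25 (Zeta, w=2) → cum 228
Optimal location: mile 7.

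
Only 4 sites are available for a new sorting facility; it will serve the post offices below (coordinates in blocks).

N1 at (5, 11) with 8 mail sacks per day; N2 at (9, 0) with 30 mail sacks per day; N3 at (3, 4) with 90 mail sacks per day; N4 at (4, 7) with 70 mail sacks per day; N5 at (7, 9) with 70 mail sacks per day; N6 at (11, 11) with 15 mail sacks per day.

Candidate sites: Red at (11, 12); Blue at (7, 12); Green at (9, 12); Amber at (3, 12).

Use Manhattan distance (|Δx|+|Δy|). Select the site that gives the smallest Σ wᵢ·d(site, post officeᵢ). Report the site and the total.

Amber, total 2329 blocks

Total weighted distance at each candidate:
  Red (11, 12): total = 3261
  Blue (7, 12): total = 2369
  Green (9, 12): total = 2755
  Amber (3, 12): total = 2329
Minimum is at Amber with total 2329 blocks.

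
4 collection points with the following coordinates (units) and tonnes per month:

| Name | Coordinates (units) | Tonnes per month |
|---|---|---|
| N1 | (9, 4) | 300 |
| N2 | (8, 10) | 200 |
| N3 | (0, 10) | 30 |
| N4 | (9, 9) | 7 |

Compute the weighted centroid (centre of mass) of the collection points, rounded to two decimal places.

The minimiser of Σwᵢ‖p−pᵢ‖² is the weighted centroid p* = (Σwᵢpᵢ)/(Σwᵢ).
Σwᵢ = 537.
Σwᵢxᵢ = 300·9 + 200·8 + 30·0 + 7·9 = 4363.
Σwᵢyᵢ = 300·4 + 200·10 + 30·10 + 7·9 = 3563.
x* = 4363/537 = 8.12, y* = 3563/537 = 6.64.

(8.12, 6.64)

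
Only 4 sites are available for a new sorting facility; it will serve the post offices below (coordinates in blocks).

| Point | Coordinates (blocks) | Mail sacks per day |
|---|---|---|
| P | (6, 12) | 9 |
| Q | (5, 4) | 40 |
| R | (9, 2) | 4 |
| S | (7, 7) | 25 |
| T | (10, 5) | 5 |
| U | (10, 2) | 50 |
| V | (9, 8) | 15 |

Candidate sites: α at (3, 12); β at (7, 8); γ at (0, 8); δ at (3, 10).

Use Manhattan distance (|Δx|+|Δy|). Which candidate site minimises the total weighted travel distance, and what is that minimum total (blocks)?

β, total 852 blocks

Total weighted distance at each candidate:
  α (3, 12): total = 1786
  β (7, 8): total = 852
  γ (0, 8): total = 1710
  δ (3, 10): total = 1526
Minimum is at β with total 852 blocks.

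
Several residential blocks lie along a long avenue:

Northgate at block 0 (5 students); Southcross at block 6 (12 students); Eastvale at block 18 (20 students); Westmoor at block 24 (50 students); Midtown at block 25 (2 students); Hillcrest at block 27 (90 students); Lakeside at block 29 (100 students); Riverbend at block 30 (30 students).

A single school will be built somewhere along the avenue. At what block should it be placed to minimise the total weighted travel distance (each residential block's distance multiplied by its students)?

For a sum of weighted absolute distances on a line, the optimum is the weighted median (not the mean). Total weight W = 309; half-weight = 154.5.
Sort by position and accumulate weight:
  block 0 (Northgate, w=5) → cum 5
  block 6 (Southcross, w=12) → cum 17
  block 18 (Eastvale, w=20) → cum 37
  block 24 (Westmoor, w=50) → cum 87
  block 25 (Midtown, w=2) → cum 89
  block 27 (Hillcrest, w=90) → cum 179  ≥ 154.5 → median here
  block 29 (Lakeside, w=100) → cum 279
  block 30 (Riverbend, w=30) → cum 309
Optimal location: block 27.

x = 27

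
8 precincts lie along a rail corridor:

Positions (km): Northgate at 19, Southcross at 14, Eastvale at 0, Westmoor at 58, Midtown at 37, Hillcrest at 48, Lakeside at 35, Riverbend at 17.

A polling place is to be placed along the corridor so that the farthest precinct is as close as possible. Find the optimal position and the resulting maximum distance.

location 29, max distance 29

The 1-center on a line is the midpoint of the two extreme points: leftmost at 0, rightmost at 58.
Optimal location = (0 + 58)/2 = 29; maximum distance = (58 − 0)/2 = 29.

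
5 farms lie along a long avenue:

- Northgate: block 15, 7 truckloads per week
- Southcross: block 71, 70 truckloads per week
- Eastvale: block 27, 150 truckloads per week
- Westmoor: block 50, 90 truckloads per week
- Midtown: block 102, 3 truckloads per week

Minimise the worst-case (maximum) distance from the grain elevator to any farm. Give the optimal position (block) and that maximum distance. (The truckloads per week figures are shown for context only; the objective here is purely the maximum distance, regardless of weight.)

The 1-center on a line is the midpoint of the two extreme points: leftmost at 15, rightmost at 102.
Optimal location = (15 + 102)/2 = 58.5; maximum distance = (102 − 15)/2 = 43.5.

location 58.5, max distance 43.5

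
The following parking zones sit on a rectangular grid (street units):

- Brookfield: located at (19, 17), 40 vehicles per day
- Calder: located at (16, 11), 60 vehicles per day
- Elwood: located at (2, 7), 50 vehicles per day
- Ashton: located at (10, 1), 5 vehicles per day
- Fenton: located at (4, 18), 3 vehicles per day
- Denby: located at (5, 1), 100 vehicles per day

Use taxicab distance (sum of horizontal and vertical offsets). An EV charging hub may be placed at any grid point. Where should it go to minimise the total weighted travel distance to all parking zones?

(5, 7)

Manhattan distance separates: Σwᵢ(|x−xᵢ|+|y−yᵢ|) = Σwᵢ|x−xᵢ| + Σwᵢ|y−yᵢ|, so x and y are optimised independently as 1-D weighted medians.
Total weight W = 258; half = 129.
x-coordinate, sorted with cumulative weight:
  x=2 (Elwood, w=50) cum 50
  x=4 (Fenton, w=3) cum 53
  x=5 (Denby, w=100) cum 153  ← median
  x=10 (Ashton, w=5) cum 158
  x=16 (Calder, w=60) cum 218
  x=19 (Brookfield, w=40) cum 258
⇒ x* = 5
y-coordinate, sorted with cumulative weight:
  y=1 (Ashton, w=5) cum 5
  y=1 (Denby, w=100) cum 105
  y=7 (Elwood, w=50) cum 155  ← median
  y=11 (Calder, w=60) cum 215
  y=17 (Brookfield, w=40) cum 255
  y=18 (Fenton, w=3) cum 258
⇒ y* = 7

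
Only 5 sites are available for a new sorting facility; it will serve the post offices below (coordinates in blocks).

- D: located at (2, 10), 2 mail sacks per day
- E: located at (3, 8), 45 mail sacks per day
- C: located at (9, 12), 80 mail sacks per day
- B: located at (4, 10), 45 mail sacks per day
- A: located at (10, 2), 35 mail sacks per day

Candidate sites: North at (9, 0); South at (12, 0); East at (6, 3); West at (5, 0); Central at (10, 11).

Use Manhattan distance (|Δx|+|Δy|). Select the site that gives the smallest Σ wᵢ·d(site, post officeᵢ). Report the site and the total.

Total weighted distance at each candidate:
  North (9, 0): total = 2404
  South (12, 0): total = 2955
  East (6, 3): total = 1922
  West (5, 0): total = 2496
  Central (10, 11): total = 1258
Minimum is at Central with total 1258 blocks.

Central, total 1258 blocks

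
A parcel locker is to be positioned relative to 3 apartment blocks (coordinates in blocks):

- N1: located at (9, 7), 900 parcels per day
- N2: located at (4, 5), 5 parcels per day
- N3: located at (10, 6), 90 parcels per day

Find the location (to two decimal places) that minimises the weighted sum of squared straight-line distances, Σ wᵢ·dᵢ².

The minimiser of Σwᵢ‖p−pᵢ‖² is the weighted centroid p* = (Σwᵢpᵢ)/(Σwᵢ).
Σwᵢ = 995.
Σwᵢxᵢ = 900·9 + 5·4 + 90·10 = 9020.
Σwᵢyᵢ = 900·7 + 5·5 + 90·6 = 6865.
x* = 9020/995 = 9.07, y* = 6865/995 = 6.90.

(9.07, 6.90)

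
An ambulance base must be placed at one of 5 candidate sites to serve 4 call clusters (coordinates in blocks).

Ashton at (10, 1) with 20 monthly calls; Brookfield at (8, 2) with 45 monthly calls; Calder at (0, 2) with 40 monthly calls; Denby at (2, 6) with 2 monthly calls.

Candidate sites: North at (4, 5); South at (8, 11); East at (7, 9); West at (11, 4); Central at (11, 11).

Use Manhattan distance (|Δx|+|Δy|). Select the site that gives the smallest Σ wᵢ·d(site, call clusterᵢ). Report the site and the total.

North, total 801 blocks

Total weighted distance at each candidate:
  North (4, 5): total = 801
  South (8, 11): total = 1347
  East (7, 9): total = 1156
  West (11, 4): total = 847
  Central (11, 11): total = 1588
Minimum is at North with total 801 blocks.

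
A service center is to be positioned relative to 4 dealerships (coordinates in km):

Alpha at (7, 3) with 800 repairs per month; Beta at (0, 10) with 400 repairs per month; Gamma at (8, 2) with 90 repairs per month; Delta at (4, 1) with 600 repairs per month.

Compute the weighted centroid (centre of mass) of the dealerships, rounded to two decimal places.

The minimiser of Σwᵢ‖p−pᵢ‖² is the weighted centroid p* = (Σwᵢpᵢ)/(Σwᵢ).
Σwᵢ = 1890.
Σwᵢxᵢ = 800·7 + 400·0 + 90·8 + 600·4 = 8720.
Σwᵢyᵢ = 800·3 + 400·10 + 90·2 + 600·1 = 7180.
x* = 8720/1890 = 4.61, y* = 7180/1890 = 3.80.

(4.61, 3.80)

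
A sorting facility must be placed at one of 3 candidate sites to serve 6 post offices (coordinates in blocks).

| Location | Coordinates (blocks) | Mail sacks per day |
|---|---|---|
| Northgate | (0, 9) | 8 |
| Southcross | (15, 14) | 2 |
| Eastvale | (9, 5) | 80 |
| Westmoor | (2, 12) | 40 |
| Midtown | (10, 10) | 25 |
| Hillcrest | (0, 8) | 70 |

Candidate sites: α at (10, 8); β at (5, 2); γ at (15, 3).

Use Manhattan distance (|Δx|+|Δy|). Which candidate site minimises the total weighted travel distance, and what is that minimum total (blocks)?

α, total 1660 blocks

Total weighted distance at each candidate:
  α (10, 8): total = 1660
  β (5, 2): total = 2315
  γ (15, 3): total = 3410
Minimum is at α with total 1660 blocks.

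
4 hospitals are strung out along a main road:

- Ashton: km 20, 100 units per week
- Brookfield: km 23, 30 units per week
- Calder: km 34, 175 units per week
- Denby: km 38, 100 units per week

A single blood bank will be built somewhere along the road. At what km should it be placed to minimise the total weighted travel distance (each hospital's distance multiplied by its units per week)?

For a sum of weighted absolute distances on a line, the optimum is the weighted median (not the mean). Total weight W = 405; half-weight = 202.5.
Sort by position and accumulate weight:
  km 20 (Ashton, w=100) → cum 100
  km 23 (Brookfield, w=30) → cum 130
  km 34 (Calder, w=175) → cum 305  ≥ 202.5 → median here
  km 38 (Denby, w=100) → cum 405
Optimal location: km 34.

x = 34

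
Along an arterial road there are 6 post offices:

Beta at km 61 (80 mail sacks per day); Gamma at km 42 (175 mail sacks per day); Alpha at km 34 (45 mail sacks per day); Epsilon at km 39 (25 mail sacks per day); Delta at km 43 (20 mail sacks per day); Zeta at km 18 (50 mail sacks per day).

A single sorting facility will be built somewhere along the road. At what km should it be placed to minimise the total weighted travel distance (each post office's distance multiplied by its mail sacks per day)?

x = 42

For a sum of weighted absolute distances on a line, the optimum is the weighted median (not the mean). Total weight W = 395; half-weight = 197.5.
Sort by position and accumulate weight:
  km 18 (Zeta, w=50) → cum 50
  km 34 (Alpha, w=45) → cum 95
  km 39 (Epsilon, w=25) → cum 120
  km 42 (Gamma, w=175) → cum 295  ≥ 197.5 → median here
  km 43 (Delta, w=20) → cum 315
  km 61 (Beta, w=80) → cum 395
Optimal location: km 42.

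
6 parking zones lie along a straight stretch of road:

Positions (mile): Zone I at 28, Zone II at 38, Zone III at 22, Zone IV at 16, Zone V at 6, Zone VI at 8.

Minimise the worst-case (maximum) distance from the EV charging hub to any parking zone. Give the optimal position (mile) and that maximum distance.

location 22, max distance 16

The 1-center on a line is the midpoint of the two extreme points: leftmost at 6, rightmost at 38.
Optimal location = (6 + 38)/2 = 22; maximum distance = (38 − 6)/2 = 16.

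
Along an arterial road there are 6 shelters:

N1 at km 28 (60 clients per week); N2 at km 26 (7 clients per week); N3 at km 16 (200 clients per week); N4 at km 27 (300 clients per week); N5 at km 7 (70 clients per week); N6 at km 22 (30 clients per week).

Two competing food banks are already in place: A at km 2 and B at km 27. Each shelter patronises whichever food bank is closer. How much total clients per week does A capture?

70

The indifferent point is the midpoint (2+27)/2 = 14.5; shelters left of it (closer to A at 2) go to A, those right go to B.
  N5 at 7 (w=70) → A
  N3 at 16 (w=200) → B
  N6 at 22 (w=30) → B
  N2 at 26 (w=7) → B
  N4 at 27 (w=300) → B
  N1 at 28 (w=60) → B
A captures 70; B captures 597.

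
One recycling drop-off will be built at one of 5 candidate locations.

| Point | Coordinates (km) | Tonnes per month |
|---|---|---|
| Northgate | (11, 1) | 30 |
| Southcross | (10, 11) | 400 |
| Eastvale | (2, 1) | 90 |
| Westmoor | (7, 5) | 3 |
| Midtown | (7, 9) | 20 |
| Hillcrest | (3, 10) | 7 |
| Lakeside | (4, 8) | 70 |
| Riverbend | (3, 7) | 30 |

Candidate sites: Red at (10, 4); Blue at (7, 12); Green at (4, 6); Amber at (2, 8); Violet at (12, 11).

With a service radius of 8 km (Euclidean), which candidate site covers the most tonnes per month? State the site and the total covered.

Green, covering 620

Coverage radius r = 8 km; a point is covered iff (Δx)²+(Δy)² ≤ 8² = 64.
  Red (10, 4): covers {Northgate, Southcross, Westmoor, Midtown, Lakeside, Riverbend} → 553
  Blue (7, 12): covers {Southcross, Westmoor, Midtown, Hillcrest, Lakeside, Riverbend} → 530
  Green (4, 6): covers {Southcross, Eastvale, Westmoor, Midtown, Hillcrest, Lakeside, Riverbend} → 620
  Amber (2, 8): covers {Eastvale, Westmoor, Midtown, Hillcrest, Lakeside, Riverbend} → 220
  Violet (12, 11): covers {Southcross, Westmoor, Midtown} → 423
Maximum coverage at Green: 620 tonnes per month.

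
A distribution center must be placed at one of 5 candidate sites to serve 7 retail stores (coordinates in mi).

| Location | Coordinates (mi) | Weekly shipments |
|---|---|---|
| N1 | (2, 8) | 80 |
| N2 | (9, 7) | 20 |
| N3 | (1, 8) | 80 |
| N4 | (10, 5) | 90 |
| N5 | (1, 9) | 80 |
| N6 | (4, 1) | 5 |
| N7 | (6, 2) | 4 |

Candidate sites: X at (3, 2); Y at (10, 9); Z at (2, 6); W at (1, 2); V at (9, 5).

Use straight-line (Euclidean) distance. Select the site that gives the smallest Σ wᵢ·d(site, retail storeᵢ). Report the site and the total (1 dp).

Total weighted distance at each candidate:
  X (3, 2): total = 2435.7
  Y (10, 9): total = 2576.4
  Z (2, 6): total = 1508.4
  W (1, 2): total = 2604.9
  V (9, 5): total = 2187.3
Minimum is at Z with total 1508.4 mi.

Z, total 1508.4 mi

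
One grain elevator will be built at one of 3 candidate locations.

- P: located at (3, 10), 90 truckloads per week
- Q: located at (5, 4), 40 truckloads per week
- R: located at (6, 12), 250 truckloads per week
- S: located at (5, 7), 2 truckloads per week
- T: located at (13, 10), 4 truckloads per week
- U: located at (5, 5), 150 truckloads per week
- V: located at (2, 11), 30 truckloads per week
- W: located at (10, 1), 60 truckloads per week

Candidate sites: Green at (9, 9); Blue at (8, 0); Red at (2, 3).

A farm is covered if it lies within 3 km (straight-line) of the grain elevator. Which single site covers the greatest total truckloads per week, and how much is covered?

Blue, covering 60

Coverage radius r = 3 km; a point is covered iff (Δx)²+(Δy)² ≤ 3² = 9.
  Green (9, 9): covers {none} → 0
  Blue (8, 0): covers {W} → 60
  Red (2, 3): covers {none} → 0
Maximum coverage at Blue: 60 truckloads per week.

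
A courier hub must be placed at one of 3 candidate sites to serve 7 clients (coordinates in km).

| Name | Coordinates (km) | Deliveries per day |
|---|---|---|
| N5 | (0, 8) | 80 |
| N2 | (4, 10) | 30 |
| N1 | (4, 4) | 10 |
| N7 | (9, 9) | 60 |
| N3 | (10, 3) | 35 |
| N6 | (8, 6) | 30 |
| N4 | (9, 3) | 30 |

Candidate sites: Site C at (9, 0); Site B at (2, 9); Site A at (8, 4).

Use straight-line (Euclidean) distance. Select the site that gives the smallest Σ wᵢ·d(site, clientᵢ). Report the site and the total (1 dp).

Total weighted distance at each candidate:
  Site C (9, 0): total = 2285.9
  Site B (2, 9): total = 1547.7
  Site A (8, 4): total = 1458.5
Minimum is at Site A with total 1458.5 km.

Site A, total 1458.5 km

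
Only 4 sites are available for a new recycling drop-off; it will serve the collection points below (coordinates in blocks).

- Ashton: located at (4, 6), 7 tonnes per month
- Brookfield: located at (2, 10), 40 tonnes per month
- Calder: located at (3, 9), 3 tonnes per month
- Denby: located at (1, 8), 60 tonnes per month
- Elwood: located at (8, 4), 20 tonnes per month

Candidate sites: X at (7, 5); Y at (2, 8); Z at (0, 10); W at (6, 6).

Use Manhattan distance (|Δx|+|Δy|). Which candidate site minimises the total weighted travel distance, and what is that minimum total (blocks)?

Y, total 374 blocks

Total weighted distance at each candidate:
  X (7, 5): total = 1032
  Y (2, 8): total = 374
  Z (0, 10): total = 608
  W (6, 6): total = 852
Minimum is at Y with total 374 blocks.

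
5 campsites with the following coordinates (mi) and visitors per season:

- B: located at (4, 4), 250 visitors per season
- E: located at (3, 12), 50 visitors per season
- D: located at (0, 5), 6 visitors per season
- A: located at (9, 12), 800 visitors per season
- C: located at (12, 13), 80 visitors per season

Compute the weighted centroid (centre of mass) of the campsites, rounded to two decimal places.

(7.85, 10.35)

The minimiser of Σwᵢ‖p−pᵢ‖² is the weighted centroid p* = (Σwᵢpᵢ)/(Σwᵢ).
Σwᵢ = 1186.
Σwᵢxᵢ = 250·4 + 50·3 + 6·0 + 800·9 + 80·12 = 9310.
Σwᵢyᵢ = 250·4 + 50·12 + 6·5 + 800·12 + 80·13 = 12270.
x* = 9310/1186 = 7.85, y* = 12270/1186 = 10.35.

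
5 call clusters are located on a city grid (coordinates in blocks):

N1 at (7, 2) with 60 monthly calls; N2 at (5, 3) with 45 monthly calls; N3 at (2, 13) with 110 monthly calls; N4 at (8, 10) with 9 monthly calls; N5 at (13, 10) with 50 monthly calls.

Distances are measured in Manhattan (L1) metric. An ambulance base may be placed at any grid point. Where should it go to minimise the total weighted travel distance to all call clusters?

(5, 10)

Manhattan distance separates: Σwᵢ(|x−xᵢ|+|y−yᵢ|) = Σwᵢ|x−xᵢ| + Σwᵢ|y−yᵢ|, so x and y are optimised independently as 1-D weighted medians.
Total weight W = 274; half = 137.
x-coordinate, sorted with cumulative weight:
  x=2 (N3, w=110) cum 110
  x=5 (N2, w=45) cum 155  ← median
  x=7 (N1, w=60) cum 215
  x=8 (N4, w=9) cum 224
  x=13 (N5, w=50) cum 274
⇒ x* = 5
y-coordinate, sorted with cumulative weight:
  y=2 (N1, w=60) cum 60
  y=3 (N2, w=45) cum 105
  y=10 (N4, w=9) cum 114
  y=10 (N5, w=50) cum 164  ← median
  y=13 (N3, w=110) cum 274
⇒ y* = 10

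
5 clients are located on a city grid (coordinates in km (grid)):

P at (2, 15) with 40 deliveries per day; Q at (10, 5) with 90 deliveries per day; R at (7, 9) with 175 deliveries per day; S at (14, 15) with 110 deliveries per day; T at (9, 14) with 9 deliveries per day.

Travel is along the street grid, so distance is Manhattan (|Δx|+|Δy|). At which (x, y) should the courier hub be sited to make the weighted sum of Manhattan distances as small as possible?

Manhattan distance separates: Σwᵢ(|x−xᵢ|+|y−yᵢ|) = Σwᵢ|x−xᵢ| + Σwᵢ|y−yᵢ|, so x and y are optimised independently as 1-D weighted medians.
Total weight W = 424; half = 212.
x-coordinate, sorted with cumulative weight:
  x=2 (P, w=40) cum 40
  x=7 (R, w=175) cum 215  ← median
  x=9 (T, w=9) cum 224
  x=10 (Q, w=90) cum 314
  x=14 (S, w=110) cum 424
⇒ x* = 7
y-coordinate, sorted with cumulative weight:
  y=5 (Q, w=90) cum 90
  y=9 (R, w=175) cum 265  ← median
  y=14 (T, w=9) cum 274
  y=15 (P, w=40) cum 314
  y=15 (S, w=110) cum 424
⇒ y* = 9

(7, 9)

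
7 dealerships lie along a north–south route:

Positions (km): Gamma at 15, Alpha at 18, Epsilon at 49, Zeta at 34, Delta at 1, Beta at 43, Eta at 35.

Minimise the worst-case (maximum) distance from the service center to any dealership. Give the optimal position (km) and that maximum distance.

The 1-center on a line is the midpoint of the two extreme points: leftmost at 1, rightmost at 49.
Optimal location = (1 + 49)/2 = 25; maximum distance = (49 − 1)/2 = 24.

location 25, max distance 24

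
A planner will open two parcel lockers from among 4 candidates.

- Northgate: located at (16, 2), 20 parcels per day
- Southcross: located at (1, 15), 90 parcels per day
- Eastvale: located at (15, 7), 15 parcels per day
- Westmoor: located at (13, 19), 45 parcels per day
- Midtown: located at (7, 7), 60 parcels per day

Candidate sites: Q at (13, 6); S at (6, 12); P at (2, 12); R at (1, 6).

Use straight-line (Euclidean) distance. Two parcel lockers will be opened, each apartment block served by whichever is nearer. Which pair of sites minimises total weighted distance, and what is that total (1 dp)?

{Q, P}, total 1368.1

Evaluate every pair (each demand assigned to the nearer of the two):
  {Q, P}: total = 1368.1
  {Q, S}: total = 1409.7
  {S, P}: total = 1473.3
  {S, R}: total = 1713.5
  {P, R}: total = 1755.7
  {Q, R}: total = 1893.5
Best pair: {Q, P} with total 1368.1.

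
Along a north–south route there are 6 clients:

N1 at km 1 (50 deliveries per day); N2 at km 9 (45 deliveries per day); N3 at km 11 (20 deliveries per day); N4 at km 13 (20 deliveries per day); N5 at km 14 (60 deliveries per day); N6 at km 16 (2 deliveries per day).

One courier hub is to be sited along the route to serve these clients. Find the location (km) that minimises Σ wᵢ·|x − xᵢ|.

x = 11

For a sum of weighted absolute distances on a line, the optimum is the weighted median (not the mean). Total weight W = 197; half-weight = 98.5.
Sort by position and accumulate weight:
  km 1 (N1, w=50) → cum 50
  km 9 (N2, w=45) → cum 95
  km 11 (N3, w=20) → cum 115  ≥ 98.5 → median here
  km 13 (N4, w=20) → cum 135
  km 14 (N5, w=60) → cum 195
  km 16 (N6, w=2) → cum 197
Optimal location: km 11.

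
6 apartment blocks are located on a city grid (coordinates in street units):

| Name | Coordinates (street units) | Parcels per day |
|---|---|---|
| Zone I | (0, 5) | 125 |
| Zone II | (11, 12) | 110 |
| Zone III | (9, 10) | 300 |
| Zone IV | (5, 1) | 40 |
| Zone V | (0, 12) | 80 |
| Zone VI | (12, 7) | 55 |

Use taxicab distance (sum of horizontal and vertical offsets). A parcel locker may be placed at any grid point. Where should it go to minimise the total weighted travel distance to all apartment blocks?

(9, 10)

Manhattan distance separates: Σwᵢ(|x−xᵢ|+|y−yᵢ|) = Σwᵢ|x−xᵢ| + Σwᵢ|y−yᵢ|, so x and y are optimised independently as 1-D weighted medians.
Total weight W = 710; half = 355.
x-coordinate, sorted with cumulative weight:
  x=0 (Zone I, w=125) cum 125
  x=0 (Zone V, w=80) cum 205
  x=5 (Zone IV, w=40) cum 245
  x=9 (Zone III, w=300) cum 545  ← median
  x=11 (Zone II, w=110) cum 655
  x=12 (Zone VI, w=55) cum 710
⇒ x* = 9
y-coordinate, sorted with cumulative weight:
  y=1 (Zone IV, w=40) cum 40
  y=5 (Zone I, w=125) cum 165
  y=7 (Zone VI, w=55) cum 220
  y=10 (Zone III, w=300) cum 520  ← median
  y=12 (Zone II, w=110) cum 630
  y=12 (Zone V, w=80) cum 710
⇒ y* = 10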